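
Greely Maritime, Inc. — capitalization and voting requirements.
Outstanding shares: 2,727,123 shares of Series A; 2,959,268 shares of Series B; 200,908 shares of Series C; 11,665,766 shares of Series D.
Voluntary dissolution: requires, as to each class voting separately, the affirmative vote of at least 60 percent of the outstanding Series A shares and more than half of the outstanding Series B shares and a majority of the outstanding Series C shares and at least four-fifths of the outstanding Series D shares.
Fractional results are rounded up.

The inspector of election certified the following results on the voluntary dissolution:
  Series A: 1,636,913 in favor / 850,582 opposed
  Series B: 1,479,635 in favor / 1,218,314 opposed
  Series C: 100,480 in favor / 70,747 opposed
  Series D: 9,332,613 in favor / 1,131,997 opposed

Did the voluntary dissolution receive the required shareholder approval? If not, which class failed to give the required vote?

Approved — every class gave the required vote.

Series A: 3/5 of 2727123 = 1636273.80, rounded up to 1636274; 1,636,274 required, 1,636,913 in favor — approved.
Series B: a majority of 2959268 is 1479635; 1,479,635 required, 1,479,635 in favor — approved.
Series C: a majority of 200908 is 100455; 100,455 required, 100,480 in favor — approved.
Series D: 4/5 of 11665766 = 9332612.80, rounded up to 9332613; 9,332,613 required, 9,332,613 in favor — approved.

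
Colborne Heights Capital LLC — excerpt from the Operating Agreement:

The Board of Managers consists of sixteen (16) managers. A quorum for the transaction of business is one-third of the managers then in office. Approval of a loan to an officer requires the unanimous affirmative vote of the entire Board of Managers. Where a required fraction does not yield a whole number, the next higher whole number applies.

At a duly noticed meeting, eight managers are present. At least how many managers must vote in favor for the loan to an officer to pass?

16

The loan to an officer requires the unanimous vote of the entire Board of Managers (16).
Unanimous means all 16.
(Only 8 can vote, so the loan to an officer cannot pass at this meeting, but the required vote is still 16.)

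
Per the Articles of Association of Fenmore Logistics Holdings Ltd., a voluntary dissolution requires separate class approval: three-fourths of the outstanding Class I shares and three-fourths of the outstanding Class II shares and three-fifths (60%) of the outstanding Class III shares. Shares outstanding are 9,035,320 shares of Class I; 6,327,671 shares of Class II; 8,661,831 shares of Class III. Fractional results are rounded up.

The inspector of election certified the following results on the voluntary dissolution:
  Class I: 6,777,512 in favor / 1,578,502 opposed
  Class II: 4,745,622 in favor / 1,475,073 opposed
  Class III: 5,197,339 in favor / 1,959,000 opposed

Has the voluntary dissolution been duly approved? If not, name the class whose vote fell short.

Not approved — the Class II shares did not give the required vote.

Class I: 3/4 of 9035320 = 6776490; 6,776,490 required, 6,777,512 in favor — approved.
Class II: 3/4 of 6327671 = 4745753.25, rounded up to 4745754; 4,745,754 required, 4,745,622 in favor — not approved.
Class III: 3/5 of 8661831 = 5197098.60, rounded up to 5197099; 5,197,099 required, 5,197,339 in favor — approved.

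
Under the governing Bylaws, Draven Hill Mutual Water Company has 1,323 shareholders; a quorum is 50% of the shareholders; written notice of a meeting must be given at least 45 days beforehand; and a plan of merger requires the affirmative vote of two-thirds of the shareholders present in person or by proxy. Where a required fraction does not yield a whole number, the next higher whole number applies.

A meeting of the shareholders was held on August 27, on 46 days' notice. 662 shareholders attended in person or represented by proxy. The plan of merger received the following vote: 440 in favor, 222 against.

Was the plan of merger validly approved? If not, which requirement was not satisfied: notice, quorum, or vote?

Invalid — vote requirement not satisfied.

Notice: 46 days given; 45 required. Satisfied.
Quorum: 50% of 1,323 = 661.50, rounded up to 662; 662 present. Satisfied.
Vote: requires two-thirds of those present (662); 2/3 of 662 = 441.33, rounded up to 442, so 442 needed; 440 in favor. Not satisfied.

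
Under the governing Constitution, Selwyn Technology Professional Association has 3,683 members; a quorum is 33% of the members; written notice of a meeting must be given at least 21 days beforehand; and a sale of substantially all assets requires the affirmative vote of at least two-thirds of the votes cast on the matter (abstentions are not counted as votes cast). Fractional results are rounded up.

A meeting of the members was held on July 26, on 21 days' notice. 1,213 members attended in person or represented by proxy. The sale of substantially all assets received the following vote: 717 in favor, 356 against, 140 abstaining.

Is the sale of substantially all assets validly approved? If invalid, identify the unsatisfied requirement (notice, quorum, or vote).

Invalid — quorum requirement not satisfied.

Notice: 21 days given; 21 required. Satisfied.
Quorum: 33% of 3,683 = 1,215.39, rounded up to 1,216; 1,213 present. Not satisfied.
Vote: requires two-thirds of the votes cast (1,213 − 140 abstaining = 1,073); 2/3 of 1073 = 715.33, rounded up to 716, so 716 needed; 717 in favor. Satisfied.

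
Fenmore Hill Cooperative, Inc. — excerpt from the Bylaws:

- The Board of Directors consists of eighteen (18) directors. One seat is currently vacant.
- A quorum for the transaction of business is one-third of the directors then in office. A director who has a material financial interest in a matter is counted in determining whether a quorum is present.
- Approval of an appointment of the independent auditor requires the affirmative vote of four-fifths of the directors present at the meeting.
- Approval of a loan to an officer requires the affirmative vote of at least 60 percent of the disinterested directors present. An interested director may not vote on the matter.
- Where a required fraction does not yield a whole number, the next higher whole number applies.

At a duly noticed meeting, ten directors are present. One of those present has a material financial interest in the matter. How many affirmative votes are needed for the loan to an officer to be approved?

6

The loan to an officer requires three-fifths of the disinterested directors present (10 − 1 = 9).
3/5 of 9 = 5.40, rounded up to 6.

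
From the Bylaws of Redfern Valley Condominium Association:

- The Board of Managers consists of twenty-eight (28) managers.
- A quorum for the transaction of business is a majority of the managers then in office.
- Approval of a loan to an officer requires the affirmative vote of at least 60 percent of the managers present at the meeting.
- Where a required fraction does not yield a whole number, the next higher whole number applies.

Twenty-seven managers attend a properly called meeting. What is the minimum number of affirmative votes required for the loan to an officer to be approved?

The loan to an officer requires three-fifths of the managers present (27).
3/5 of 27 = 16.20, rounded up to 17.

17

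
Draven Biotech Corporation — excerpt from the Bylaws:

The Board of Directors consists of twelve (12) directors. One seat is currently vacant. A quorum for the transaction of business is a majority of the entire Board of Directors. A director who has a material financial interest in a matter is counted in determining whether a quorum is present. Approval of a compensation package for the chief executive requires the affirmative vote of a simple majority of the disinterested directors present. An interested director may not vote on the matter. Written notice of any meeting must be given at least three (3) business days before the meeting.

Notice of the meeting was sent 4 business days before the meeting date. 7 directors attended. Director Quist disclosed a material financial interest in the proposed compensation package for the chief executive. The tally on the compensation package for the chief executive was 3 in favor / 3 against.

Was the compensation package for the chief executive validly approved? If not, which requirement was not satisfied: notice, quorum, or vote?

Invalid — vote requirement not satisfied.

Notice: 4 business days given; 3 required (4 ≥ 3). Satisfied.
Quorum: 7 present (interested directors count toward quorum); quorum is 7. Satisfied.
Vote: the compensation package for the chief executive requires a majority of the disinterested directors present (7 − 1 = 6). A majority of 6 is 4, so 4 affirmative votes are needed; 3 voted in favor. Not satisfied.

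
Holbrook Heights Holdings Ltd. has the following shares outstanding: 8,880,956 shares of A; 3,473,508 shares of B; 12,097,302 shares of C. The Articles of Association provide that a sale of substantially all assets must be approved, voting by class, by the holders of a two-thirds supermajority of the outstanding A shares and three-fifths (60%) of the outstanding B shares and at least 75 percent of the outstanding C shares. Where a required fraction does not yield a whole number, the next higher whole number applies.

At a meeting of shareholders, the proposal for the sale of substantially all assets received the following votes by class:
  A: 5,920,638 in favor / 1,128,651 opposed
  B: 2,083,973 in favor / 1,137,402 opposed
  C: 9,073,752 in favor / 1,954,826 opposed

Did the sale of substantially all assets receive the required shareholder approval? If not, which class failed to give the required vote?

A: 2/3 of 8880956 = 5920637.33, rounded up to 5920638; 5,920,638 required, 5,920,638 in favor — approved.
B: 3/5 of 3473508 = 2084104.80, rounded up to 2084105; 2,084,105 required, 2,083,973 in favor — not approved.
C: 3/4 of 12097302 = 9072976.50, rounded up to 9072977; 9,072,977 required, 9,073,752 in favor — approved.

Not approved — the B shares did not give the required vote.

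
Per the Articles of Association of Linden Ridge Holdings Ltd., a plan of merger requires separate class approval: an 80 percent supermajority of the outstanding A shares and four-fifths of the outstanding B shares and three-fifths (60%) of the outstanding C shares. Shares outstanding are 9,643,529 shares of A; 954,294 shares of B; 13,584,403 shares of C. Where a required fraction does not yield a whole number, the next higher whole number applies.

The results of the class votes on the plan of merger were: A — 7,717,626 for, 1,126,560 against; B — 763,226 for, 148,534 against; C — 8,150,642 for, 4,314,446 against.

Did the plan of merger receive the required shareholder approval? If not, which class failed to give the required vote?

A: 4/5 of 9643529 = 7714823.20, rounded up to 7714824; 7,714,824 required, 7,717,626 in favor — approved.
B: 4/5 of 954294 = 763435.20, rounded up to 763436; 763,436 required, 763,226 in favor — not approved.
C: 3/5 of 13584403 = 8150641.80, rounded up to 8150642; 8,150,642 required, 8,150,642 in favor — approved.

Not approved — the B shares did not give the required vote.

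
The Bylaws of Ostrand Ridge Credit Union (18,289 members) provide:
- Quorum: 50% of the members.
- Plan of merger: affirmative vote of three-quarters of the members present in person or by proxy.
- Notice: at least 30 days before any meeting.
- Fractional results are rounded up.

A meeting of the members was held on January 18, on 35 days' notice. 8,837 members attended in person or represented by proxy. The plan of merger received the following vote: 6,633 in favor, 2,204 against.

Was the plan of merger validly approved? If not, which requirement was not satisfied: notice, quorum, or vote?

Notice: 35 days given; 30 required. Satisfied.
Quorum: 50% of 18,289 = 9,144.50, rounded up to 9,145; 8,837 present. Not satisfied.
Vote: requires three-fourths of those present (8,837); 3/4 of 8837 = 6627.75, rounded up to 6628, so 6,628 needed; 6,633 in favor. Satisfied.

Invalid — quorum requirement not satisfied.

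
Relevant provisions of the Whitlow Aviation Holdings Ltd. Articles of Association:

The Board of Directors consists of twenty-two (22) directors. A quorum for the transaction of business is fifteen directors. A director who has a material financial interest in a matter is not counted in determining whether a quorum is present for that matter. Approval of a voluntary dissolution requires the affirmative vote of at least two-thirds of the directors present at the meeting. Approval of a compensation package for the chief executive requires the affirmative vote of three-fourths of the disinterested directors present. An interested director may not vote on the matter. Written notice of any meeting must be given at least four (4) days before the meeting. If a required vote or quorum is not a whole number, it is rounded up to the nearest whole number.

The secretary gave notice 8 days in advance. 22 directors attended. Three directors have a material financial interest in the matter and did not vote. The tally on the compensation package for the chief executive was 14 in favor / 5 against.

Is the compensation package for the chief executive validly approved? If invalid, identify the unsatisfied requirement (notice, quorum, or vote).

Notice: 8 days given; 4 required (8 ≥ 4). Satisfied.
Quorum: 22 present, but the 3 interested directors do not count, leaving 19. Quorum is 15. Satisfied.
Vote: the compensation package for the chief executive requires three-fourths of the disinterested directors present (22 − 3 = 19). 3/4 of 19 = 14.25, rounded up to 15, so 15 affirmative votes are needed; 14 voted in favor. Not satisfied.

Invalid — vote requirement not satisfied.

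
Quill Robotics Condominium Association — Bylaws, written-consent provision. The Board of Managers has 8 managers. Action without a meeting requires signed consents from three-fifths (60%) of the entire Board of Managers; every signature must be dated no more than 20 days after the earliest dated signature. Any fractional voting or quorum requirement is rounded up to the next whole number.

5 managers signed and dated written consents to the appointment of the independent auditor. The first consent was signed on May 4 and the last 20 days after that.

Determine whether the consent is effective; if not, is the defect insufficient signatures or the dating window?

Signatures required: three-fifths (60%) of 8 — 3/5 of 8 = 4.80, rounded up to 5, so 5 needed; 5 signed. Sufficient.
Dating window: the latest signature is 20 days after the earliest; the limit is 20 days. Within the window.

Effective — both the signature and dating-window requirements are satisfied.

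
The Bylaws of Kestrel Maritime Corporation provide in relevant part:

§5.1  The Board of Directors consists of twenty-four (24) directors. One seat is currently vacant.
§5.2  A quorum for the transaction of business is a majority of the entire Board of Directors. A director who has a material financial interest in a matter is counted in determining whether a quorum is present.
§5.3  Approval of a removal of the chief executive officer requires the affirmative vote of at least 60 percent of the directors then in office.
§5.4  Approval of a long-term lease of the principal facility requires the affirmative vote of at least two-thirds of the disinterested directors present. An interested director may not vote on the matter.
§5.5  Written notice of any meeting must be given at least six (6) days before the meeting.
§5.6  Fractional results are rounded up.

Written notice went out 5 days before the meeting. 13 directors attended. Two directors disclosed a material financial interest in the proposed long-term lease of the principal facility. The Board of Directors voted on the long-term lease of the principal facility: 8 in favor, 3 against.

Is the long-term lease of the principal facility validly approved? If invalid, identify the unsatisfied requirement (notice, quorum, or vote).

Notice: 5 days given; 6 required (5 < 6). Not satisfied.
Quorum: 13 present (interested directors count toward quorum); quorum is 13. Satisfied.
Vote: the long-term lease of the principal facility requires two-thirds of the disinterested directors present (13 − 2 = 11). 2/3 of 11 = 7.33, rounded up to 8, so 8 affirmative votes are needed; 8 voted in favor. Satisfied.

Invalid — notice requirement not satisfied.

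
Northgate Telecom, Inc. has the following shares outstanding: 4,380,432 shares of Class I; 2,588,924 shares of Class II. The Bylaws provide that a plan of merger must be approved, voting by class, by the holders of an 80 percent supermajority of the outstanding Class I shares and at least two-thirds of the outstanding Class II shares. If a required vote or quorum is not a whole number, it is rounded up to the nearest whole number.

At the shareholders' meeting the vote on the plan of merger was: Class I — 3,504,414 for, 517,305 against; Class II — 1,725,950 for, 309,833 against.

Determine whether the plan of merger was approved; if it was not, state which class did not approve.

Approved — every class gave the required vote.

Class I: 4/5 of 4380432 = 3504345.60, rounded up to 3504346; 3,504,346 required, 3,504,414 in favor — approved.
Class II: 2/3 of 2588924 = 1725949.33, rounded up to 1725950; 1,725,950 required, 1,725,950 in favor — approved.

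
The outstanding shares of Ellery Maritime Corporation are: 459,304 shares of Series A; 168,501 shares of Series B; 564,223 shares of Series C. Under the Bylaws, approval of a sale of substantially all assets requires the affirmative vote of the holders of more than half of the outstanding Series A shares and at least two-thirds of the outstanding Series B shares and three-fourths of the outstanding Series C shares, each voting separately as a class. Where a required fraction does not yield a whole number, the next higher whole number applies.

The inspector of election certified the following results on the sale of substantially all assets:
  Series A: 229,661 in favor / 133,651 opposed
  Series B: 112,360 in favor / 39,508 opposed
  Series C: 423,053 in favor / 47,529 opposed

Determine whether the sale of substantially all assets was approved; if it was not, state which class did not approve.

Not approved — the Series C shares did not give the required vote.

Series A: a majority of 459304 is 229653; 229,653 required, 229,661 in favor — approved.
Series B: 2/3 of 168501 = 112334; 112,334 required, 112,360 in favor — approved.
Series C: 3/4 of 564223 = 423167.25, rounded up to 423168; 423,168 required, 423,053 in favor — not approved.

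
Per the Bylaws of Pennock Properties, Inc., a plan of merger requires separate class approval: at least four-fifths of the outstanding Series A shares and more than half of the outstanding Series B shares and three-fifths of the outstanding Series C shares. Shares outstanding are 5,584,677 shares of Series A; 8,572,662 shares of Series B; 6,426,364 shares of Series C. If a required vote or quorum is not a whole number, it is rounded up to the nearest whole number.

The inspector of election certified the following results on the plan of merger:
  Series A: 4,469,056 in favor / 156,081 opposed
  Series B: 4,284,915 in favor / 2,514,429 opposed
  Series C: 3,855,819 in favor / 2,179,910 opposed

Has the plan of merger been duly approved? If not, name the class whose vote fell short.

Series A: 4/5 of 5584677 = 4467741.60, rounded up to 4467742; 4,467,742 required, 4,469,056 in favor — approved.
Series B: a majority of 8572662 is 4286332; 4,286,332 required, 4,284,915 in favor — not approved.
Series C: 3/5 of 6426364 = 3855818.40, rounded up to 3855819; 3,855,819 required, 3,855,819 in favor — approved.

Not approved — the Series B shares did not give the required vote.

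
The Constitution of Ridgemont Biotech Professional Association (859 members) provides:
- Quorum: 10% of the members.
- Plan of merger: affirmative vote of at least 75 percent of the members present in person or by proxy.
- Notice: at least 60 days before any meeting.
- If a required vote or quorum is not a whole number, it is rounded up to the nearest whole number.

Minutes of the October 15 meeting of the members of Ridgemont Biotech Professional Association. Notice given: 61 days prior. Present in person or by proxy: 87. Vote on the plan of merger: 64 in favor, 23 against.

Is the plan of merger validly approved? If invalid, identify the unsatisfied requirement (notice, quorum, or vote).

Invalid — vote requirement not satisfied.

Notice: 61 days given; 60 required. Satisfied.
Quorum: 10% of 859 = 85.90, rounded up to 86; 87 present. Satisfied.
Vote: requires three-fourths of those present (87); 3/4 of 87 = 65.25, rounded up to 66, so 66 needed; 64 in favor. Not satisfied.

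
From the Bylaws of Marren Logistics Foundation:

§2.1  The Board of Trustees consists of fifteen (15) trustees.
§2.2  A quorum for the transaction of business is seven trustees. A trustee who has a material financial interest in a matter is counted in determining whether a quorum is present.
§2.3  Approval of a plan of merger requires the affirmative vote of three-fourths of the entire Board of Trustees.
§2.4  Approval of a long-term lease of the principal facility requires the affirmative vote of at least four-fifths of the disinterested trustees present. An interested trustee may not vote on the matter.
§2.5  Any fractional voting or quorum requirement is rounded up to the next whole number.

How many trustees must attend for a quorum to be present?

The quorum is fixed at 7.

7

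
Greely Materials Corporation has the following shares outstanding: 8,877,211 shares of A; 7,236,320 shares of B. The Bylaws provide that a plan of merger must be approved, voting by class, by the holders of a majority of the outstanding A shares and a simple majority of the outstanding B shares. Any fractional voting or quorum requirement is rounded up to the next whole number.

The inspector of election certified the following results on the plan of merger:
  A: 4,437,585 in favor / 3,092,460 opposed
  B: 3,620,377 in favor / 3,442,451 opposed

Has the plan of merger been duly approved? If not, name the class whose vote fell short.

A: a majority of 8877211 is 4438606; 4,438,606 required, 4,437,585 in favor — not approved.
B: a majority of 7236320 is 3618161; 3,618,161 required, 3,620,377 in favor — approved.

Not approved — the A shares did not give the required vote.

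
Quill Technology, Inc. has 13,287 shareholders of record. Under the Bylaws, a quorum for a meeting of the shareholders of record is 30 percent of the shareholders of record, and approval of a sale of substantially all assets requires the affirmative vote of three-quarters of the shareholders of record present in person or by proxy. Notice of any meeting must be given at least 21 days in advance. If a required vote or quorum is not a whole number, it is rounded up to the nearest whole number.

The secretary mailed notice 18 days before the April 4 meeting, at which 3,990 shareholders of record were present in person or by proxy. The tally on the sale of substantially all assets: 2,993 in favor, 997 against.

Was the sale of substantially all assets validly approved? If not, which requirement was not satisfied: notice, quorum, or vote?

Notice: 18 days given; 21 required. Not satisfied.
Quorum: 30% of 13,287 = 3,986.10, rounded up to 3,987; 3,990 present. Satisfied.
Vote: requires three-fourths of those present (3,990); 3/4 of 3990 = 2992.50, rounded up to 2993, so 2,993 needed; 2,993 in favor. Satisfied.

Invalid — notice requirement not satisfied.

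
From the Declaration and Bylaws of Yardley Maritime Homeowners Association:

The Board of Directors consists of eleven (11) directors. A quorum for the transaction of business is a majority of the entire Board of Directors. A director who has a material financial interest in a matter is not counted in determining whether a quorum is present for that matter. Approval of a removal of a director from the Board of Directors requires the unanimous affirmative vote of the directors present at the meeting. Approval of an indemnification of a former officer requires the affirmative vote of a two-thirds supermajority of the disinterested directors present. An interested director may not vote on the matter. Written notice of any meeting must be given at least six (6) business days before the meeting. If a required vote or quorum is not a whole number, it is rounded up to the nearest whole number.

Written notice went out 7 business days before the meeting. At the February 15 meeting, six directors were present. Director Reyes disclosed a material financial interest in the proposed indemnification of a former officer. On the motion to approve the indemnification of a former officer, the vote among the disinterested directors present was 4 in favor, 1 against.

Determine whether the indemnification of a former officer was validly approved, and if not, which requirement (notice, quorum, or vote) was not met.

Notice: 7 business days given; 6 required (7 ≥ 6). Satisfied.
Quorum: 6 present, but the 1 interested director does not count, leaving 5. Quorum is 6. Not satisfied.
Vote: the indemnification of a former officer requires two-thirds of the disinterested directors present (6 − 1 = 5). 2/3 of 5 = 3.33, rounded up to 4, so 4 affirmative votes are needed; 4 voted in favor. Satisfied. (Moot — without a quorum no business can be validly transacted.)

Invalid — quorum requirement not satisfied.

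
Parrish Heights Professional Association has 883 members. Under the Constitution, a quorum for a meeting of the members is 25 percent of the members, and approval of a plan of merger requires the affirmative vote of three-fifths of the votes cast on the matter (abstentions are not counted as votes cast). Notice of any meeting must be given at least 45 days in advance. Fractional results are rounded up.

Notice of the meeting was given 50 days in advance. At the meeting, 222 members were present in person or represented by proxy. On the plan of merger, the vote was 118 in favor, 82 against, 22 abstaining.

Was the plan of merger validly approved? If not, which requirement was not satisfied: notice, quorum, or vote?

Notice: 50 days given; 45 required. Satisfied.
Quorum: 25% of 883 = 220.75, rounded up to 221; 222 present. Satisfied.
Vote: requires three-fifths of the votes cast (222 − 22 abstaining = 200); 3/5 of 200 = 120, so 120 needed; 118 in favor. Not satisfied.

Invalid — vote requirement not satisfied.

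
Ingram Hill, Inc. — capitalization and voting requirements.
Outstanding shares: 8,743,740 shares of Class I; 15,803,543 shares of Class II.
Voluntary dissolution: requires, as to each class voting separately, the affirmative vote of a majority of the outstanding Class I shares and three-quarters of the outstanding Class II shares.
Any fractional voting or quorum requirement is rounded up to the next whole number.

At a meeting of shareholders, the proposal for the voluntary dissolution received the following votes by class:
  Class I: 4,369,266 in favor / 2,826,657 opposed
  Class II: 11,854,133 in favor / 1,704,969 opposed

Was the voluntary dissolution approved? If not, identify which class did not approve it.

Not approved — the Class I shares did not give the required vote.

Class I: a majority of 8743740 is 4371871; 4,371,871 required, 4,369,266 in favor — not approved.
Class II: 3/4 of 15803543 = 11852657.25, rounded up to 11852658; 11,852,658 required, 11,854,133 in favor — approved.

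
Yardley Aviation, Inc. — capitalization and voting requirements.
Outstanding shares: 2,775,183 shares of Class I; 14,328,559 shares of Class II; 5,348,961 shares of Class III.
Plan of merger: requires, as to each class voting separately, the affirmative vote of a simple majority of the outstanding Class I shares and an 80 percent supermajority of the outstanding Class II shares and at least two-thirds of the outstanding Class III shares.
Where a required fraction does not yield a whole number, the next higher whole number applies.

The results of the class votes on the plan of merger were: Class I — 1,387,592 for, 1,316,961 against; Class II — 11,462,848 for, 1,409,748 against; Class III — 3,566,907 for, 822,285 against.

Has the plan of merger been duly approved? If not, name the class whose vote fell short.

Class I: a majority of 2775183 is 1387592; 1,387,592 required, 1,387,592 in favor — approved.
Class II: 4/5 of 14328559 = 11462847.20, rounded up to 11462848; 11,462,848 required, 11,462,848 in favor — approved.
Class III: 2/3 of 5348961 = 3565974; 3,565,974 required, 3,566,907 in favor — approved.

Approved — every class gave the required vote.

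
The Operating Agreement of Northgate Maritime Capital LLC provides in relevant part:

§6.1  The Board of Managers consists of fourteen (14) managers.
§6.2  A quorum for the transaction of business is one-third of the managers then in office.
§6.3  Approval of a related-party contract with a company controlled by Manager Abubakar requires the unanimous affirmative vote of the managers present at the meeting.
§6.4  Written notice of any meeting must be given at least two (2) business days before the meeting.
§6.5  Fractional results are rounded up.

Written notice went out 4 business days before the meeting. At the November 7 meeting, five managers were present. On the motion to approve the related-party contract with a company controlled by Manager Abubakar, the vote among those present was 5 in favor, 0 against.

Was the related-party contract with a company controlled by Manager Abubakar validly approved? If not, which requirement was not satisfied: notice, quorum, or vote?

Notice: 4 business days given; 2 required (4 ≥ 2). Satisfied.
Quorum: 5 present; quorum is 5. Satisfied.
Vote: the related-party contract with a company controlled by Manager Abubakar requires the unanimous vote of the managers present (5). Unanimous means all 5, so 5 affirmative votes are needed; 5 voted in favor. Satisfied.

Valid — all requirements satisfied.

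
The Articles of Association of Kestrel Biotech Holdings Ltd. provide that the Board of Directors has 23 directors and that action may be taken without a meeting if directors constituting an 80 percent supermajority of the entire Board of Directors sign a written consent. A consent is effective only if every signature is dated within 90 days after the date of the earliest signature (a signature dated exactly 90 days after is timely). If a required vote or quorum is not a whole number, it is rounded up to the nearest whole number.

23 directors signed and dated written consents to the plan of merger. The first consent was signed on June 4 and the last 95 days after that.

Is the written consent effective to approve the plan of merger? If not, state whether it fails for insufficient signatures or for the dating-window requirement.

Signatures required: an 80 percent supermajority of 23 — 4/5 of 23 = 18.40, rounded up to 19, so 19 needed; 23 signed. Sufficient.
Dating window: the latest signature is 95 days after the earliest; the limit is 90 days. Outside the window.

Not effective — dating-window requirement not satisfied.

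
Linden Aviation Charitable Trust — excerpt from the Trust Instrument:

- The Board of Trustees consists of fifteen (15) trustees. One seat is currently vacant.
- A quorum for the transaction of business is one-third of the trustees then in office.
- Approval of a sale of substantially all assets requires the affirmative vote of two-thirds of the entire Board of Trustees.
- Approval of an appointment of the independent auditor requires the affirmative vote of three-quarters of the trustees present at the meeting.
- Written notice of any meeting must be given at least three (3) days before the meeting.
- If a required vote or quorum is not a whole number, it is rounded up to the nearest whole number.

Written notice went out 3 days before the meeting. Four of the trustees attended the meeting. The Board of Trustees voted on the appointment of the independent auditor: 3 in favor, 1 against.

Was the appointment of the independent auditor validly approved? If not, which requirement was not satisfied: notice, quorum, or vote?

Notice: 3 days given; 3 required (3 ≥ 3). Satisfied.
Quorum: 4 present; quorum is 5. Not satisfied.
Vote: the appointment of the independent auditor requires three-fourths of the trustees present (4). 3/4 of 4 = 3, so 3 affirmative votes are needed; 3 voted in favor. Satisfied. (Moot — without a quorum no business can be validly transacted.)

Invalid — quorum requirement not satisfied.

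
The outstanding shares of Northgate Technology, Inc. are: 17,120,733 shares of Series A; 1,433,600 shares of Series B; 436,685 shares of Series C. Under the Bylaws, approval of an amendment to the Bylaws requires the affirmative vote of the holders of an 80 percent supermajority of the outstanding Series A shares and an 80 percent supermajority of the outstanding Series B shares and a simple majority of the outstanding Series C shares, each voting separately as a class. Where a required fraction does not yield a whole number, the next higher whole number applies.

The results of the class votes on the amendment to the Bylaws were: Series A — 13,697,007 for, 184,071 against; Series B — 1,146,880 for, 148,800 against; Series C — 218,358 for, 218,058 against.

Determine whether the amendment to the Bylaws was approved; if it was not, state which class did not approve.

Approved — every class gave the required vote.

Series A: 4/5 of 17120733 = 13696586.40, rounded up to 13696587; 13,696,587 required, 13,697,007 in favor — approved.
Series B: 4/5 of 1433600 = 1146880; 1,146,880 required, 1,146,880 in favor — approved.
Series C: a majority of 436685 is 218343; 218,343 required, 218,358 in favor — approved.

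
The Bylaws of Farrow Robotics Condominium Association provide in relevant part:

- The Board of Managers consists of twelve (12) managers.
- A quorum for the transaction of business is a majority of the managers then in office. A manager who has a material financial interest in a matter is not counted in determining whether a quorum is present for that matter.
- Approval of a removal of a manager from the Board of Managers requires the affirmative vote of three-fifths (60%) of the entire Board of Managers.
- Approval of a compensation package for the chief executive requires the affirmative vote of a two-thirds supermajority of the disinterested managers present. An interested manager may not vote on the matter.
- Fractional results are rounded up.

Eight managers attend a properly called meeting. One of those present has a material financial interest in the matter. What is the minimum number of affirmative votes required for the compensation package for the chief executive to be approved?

The compensation package for the chief executive requires two-thirds of the disinterested managers present (8 − 1 = 7).
2/3 of 7 = 4.67, rounded up to 5.

5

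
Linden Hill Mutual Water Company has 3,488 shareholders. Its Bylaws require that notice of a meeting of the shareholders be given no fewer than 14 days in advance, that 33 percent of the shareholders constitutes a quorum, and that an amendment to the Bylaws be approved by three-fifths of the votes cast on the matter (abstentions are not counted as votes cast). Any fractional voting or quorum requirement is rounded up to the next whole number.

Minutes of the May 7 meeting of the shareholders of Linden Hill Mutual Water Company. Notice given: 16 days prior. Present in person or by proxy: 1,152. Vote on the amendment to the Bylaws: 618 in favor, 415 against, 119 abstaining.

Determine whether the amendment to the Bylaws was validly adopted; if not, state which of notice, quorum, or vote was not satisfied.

Invalid — vote requirement not satisfied.

Notice: 16 days given; 14 required. Satisfied.
Quorum: 33% of 3,488 = 1,151.04, rounded up to 1,152; 1,152 present. Satisfied.
Vote: requires three-fifths of the votes cast (1,152 − 119 abstaining = 1,033); 3/5 of 1033 = 619.80, rounded up to 620, so 620 needed; 618 in favor. Not satisfied.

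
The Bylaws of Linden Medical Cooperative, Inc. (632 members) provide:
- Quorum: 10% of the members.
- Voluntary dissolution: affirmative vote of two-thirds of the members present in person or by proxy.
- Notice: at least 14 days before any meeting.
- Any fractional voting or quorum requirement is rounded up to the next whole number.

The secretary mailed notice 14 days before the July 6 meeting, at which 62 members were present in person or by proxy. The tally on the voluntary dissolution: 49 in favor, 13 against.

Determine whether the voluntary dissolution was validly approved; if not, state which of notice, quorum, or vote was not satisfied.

Invalid — quorum requirement not satisfied.

Notice: 14 days given; 14 required. Satisfied.
Quorum: 10% of 632 = 63.20, rounded up to 64; 62 present. Not satisfied.
Vote: requires two-thirds of those present (62); 2/3 of 62 = 41.33, rounded up to 42, so 42 needed; 49 in favor. Satisfied.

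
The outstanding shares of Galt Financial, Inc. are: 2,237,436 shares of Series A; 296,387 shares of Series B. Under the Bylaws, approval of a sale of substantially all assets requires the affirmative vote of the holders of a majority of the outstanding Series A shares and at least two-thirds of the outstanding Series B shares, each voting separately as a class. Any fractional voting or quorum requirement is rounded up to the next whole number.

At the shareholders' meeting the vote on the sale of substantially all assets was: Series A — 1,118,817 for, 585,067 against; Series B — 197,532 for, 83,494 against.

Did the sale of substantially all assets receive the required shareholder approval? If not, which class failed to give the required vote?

Not approved — the Series B shares did not give the required vote.

Series A: a majority of 2237436 is 1118719; 1,118,719 required, 1,118,817 in favor — approved.
Series B: 2/3 of 296387 = 197591.33, rounded up to 197592; 197,592 required, 197,532 in favor — not approved.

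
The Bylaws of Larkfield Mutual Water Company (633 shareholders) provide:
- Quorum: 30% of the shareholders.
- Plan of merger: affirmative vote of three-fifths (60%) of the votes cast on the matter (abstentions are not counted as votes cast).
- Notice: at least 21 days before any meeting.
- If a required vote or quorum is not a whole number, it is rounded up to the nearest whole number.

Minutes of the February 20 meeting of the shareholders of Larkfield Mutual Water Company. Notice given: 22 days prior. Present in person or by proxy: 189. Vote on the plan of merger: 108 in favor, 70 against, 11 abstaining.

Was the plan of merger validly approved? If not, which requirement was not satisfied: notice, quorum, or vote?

Notice: 22 days given; 21 required. Satisfied.
Quorum: 30% of 633 = 189.90, rounded up to 190; 189 present. Not satisfied.
Vote: requires three-fifths of the votes cast (189 − 11 abstaining = 178); 3/5 of 178 = 106.80, rounded up to 107, so 107 needed; 108 in favor. Satisfied.

Invalid — quorum requirement not satisfied.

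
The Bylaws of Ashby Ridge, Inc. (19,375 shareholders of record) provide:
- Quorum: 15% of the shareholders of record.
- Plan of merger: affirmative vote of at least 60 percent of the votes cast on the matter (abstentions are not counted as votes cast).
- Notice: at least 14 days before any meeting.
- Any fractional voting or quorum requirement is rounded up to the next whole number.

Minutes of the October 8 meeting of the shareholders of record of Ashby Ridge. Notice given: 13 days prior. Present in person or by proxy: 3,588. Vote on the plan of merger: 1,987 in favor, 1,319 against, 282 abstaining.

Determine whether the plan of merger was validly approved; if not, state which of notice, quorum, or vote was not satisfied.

Notice: 13 days given; 14 required. Not satisfied.
Quorum: 15% of 19,375 = 2,906.25, rounded up to 2,907; 3,588 present. Satisfied.
Vote: requires three-fifths of the votes cast (3,588 − 282 abstaining = 3,306); 3/5 of 3306 = 1983.60, rounded up to 1984, so 1,984 needed; 1,987 in favor. Satisfied.

Invalid — notice requirement not satisfied.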